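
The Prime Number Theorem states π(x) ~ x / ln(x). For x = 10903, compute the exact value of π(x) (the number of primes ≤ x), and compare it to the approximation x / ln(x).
π(10903) = 1326;  x/ln(x) ≈ 1172.77;  relative error ≈ 11.56%.

Directly count primes up to 10903: π(10903) = 1326. The PNT approximation gives 10903/ln(10903) ≈ 10903/9.29679 ≈ 1172.77. Relative error (π(x) − x/ln(x)) / π(x) ≈ 11.56%; the approximation is known to undercount slightly (Li(x) is a better estimate).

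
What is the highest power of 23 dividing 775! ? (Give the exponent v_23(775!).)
v_23(775!) = 34

Legendre's formula: v_p(n!) = Σ_{k ≥ 1} ⌊n / p^k⌋. For p = 23, n = 775, the terms are:
  ⌊775/23^1⌋ = ⌊775/23⌋ = 33
  ⌊775/23^2⌋ = ⌊775/529⌋ = 1
(the next term ⌊775/23^3⌋ = 0, terminating the sum). Summing: v_23(775!) = 33 + 1 = 34.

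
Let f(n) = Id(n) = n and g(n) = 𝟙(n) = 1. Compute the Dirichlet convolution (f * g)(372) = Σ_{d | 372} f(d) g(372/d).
(Id * 𝟙)(372) = 896

Divisors of 372: [1, 2, 3, 4, 6, 12, 31, 62, 93, 124, 186, 372]. For each d | 372:
  d = 1: Id(1) · 𝟙(372/1) = 1 · 1 = 1
  d = 2: Id(2) · 𝟙(372/2) = 2 · 1 = 2
  d = 3: Id(3) · 𝟙(372/3) = 3 · 1 = 3
  d = 4: Id(4) · 𝟙(372/4) = 4 · 1 = 4
  d = 6: Id(6) · 𝟙(372/6) = 6 · 1 = 6
  d = 12: Id(12) · 𝟙(372/12) = 12 · 1 = 12
  d = 31: Id(31) · 𝟙(372/31) = 31 · 1 = 31
  d = 62: Id(62) · 𝟙(372/62) = 62 · 1 = 62
  d = 93: Id(93) · 𝟙(372/93) = 93 · 1 = 93
  d = 124: Id(124) · 𝟙(372/124) = 124 · 1 = 124
  d = 186: Id(186) · 𝟙(372/186) = 186 · 1 = 186
  d = 372: Id(372) · 𝟙(372/372) = 372 · 1 = 372
Summing: (Id * 𝟙)(372) = 1 + 2 + 3 + 4 + 6 + 12 + 31 + 62 + 93 + 124 + 186 + 372 = 896.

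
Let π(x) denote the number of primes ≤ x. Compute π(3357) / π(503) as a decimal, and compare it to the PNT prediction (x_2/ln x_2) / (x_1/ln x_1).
π(3357)/π(503) = 472/96 ≈ 4.9167;  PNT prediction ≈ 5.1136.

π(503) = 96 and π(3357) = 472, so π(3357)/π(503) ≈ 4.9167. The PNT-predicted ratio is (3357/ln(3357)) / (503/ln(503)) ≈ 5.1136. The two agree to within a few percent, as expected.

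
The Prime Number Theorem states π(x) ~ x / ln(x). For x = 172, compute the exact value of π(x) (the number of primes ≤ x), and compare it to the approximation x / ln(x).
π(172) = 39;  x/ln(x) ≈ 33.41;  relative error ≈ 14.32%.

Directly count primes up to 172: π(172) = 39. The PNT approximation gives 172/ln(172) ≈ 172/5.14749 ≈ 33.41. Relative error (π(x) − x/ln(x)) / π(x) ≈ 14.32%; the approximation is known to undercount slightly (Li(x) is a better estimate).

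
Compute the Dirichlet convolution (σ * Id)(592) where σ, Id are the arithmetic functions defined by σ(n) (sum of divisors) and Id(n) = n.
(σ * Id)(592) = 9675

Divisors of 592: [1, 2, 4, 8, 16, 37, 74, 148, 296, 592]. For each d | 592:
  d = 1: σ(1) · Id(592/1) = 1 · 592 = 592
  d = 2: σ(2) · Id(592/2) = 3 · 296 = 888
  d = 4: σ(4) · Id(592/4) = 7 · 148 = 1036
  d = 8: σ(8) · Id(592/8) = 15 · 74 = 1110
  d = 16: σ(16) · Id(592/16) = 31 · 37 = 1147
  d = 37: σ(37) · Id(592/37) = 38 · 16 = 608
  d = 74: σ(74) · Id(592/74) = 114 · 8 = 912
  d = 148: σ(148) · Id(592/148) = 266 · 4 = 1064
  d = 296: σ(296) · Id(592/296) = 570 · 2 = 1140
  d = 592: σ(592) · Id(592/592) = 1178 · 1 = 1178
Summing: (σ * Id)(592) = 592 + 888 + 1036 + 1110 + 1147 + 608 + 912 + 1064 + 1140 + 1178 = 9675.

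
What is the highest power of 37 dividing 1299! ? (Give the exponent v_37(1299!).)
v_37(1299!) = 35

Legendre's formula: v_p(n!) = Σ_{k ≥ 1} ⌊n / p^k⌋. For p = 37, n = 1299, the terms are:
  ⌊1299/37^1⌋ = ⌊1299/37⌋ = 35
(the next term ⌊1299/37^2⌋ = 0, terminating the sum). Summing: v_37(1299!) = 35 = 35.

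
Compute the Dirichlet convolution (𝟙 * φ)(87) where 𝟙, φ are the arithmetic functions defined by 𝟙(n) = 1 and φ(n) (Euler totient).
(𝟙 * φ)(87) = 87

Divisors of 87: [1, 3, 29, 87]. For each d | 87:
  d = 1: 𝟙(1) · φ(87/1) = 1 · 56 = 56
  d = 3: 𝟙(3) · φ(87/3) = 1 · 28 = 28
  d = 29: 𝟙(29) · φ(87/29) = 1 · 2 = 2
  d = 87: 𝟙(87) · φ(87/87) = 1 · 1 = 1
Summing: (𝟙 * φ)(87) = 56 + 28 + 2 + 1 = 87.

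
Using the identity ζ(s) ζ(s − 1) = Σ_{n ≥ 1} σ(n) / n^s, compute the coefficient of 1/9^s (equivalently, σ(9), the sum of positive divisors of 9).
σ(9) = 13

In the product (Σ m^0/m^s)(Σ k / k^s) = Σ (Σ_{d | n} d) / n^s, the coefficient of 1/n^s is σ(n) = Σ_{d | n} d. For n = 9, divisors are [1, 3, 9]; summing: σ(9) = 13.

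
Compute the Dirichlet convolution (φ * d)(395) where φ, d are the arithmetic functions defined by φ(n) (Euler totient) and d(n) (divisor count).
(φ * d)(395) = 480

Divisors of 395: [1, 5, 79, 395]. For each d | 395:
  d = 1: φ(1) · d(395/1) = 1 · 4 = 4
  d = 5: φ(5) · d(395/5) = 4 · 2 = 8
  d = 79: φ(79) · d(395/79) = 78 · 2 = 156
  d = 395: φ(395) · d(395/395) = 312 · 1 = 312
Summing: (φ * d)(395) = 4 + 8 + 156 + 312 = 480.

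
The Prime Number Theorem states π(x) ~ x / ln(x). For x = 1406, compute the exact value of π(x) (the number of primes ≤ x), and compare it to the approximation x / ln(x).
π(1406) = 222;  x/ln(x) ≈ 193.97;  relative error ≈ 12.63%.

Directly count primes up to 1406: π(1406) = 222. The PNT approximation gives 1406/ln(1406) ≈ 1406/7.24850 ≈ 193.97. Relative error (π(x) − x/ln(x)) / π(x) ≈ 12.63%; the approximation is known to undercount slightly (Li(x) is a better estimate).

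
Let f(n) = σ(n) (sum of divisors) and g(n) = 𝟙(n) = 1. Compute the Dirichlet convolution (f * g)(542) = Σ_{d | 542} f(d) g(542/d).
(σ * 𝟙)(542) = 1092

Divisors of 542: [1, 2, 271, 542]. For each d | 542:
  d = 1: σ(1) · 𝟙(542/1) = 1 · 1 = 1
  d = 2: σ(2) · 𝟙(542/2) = 3 · 1 = 3
  d = 271: σ(271) · 𝟙(542/271) = 272 · 1 = 272
  d = 542: σ(542) · 𝟙(542/542) = 816 · 1 = 816
Summing: (σ * 𝟙)(542) = 1 + 3 + 272 + 816 = 1092.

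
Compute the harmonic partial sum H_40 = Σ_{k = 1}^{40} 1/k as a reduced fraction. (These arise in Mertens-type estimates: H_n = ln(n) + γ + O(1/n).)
H_40 = 2078178381193813/485721041551200

Direct summation: H_40 = 1 + 1/2 + ... + 1/40. The least common denominator is lcm(1, ..., 40) = 5342931457063200; over this denominator the numerator is 5342931457063200 + 2671465728531600 + 1780977152354400 + 1335732864265800 + 1068586291412640 + 890488576177200 + 763275922437600 + 667866432132900 + 593659050784800 + 534293145706320 + 485721041551200 + 445244288088600 + 410994727466400 + 381637961218800 + 356195430470880 + 333933216066450 + 314290085709600 + 296829525392400 + 281206918792800 + 267146572853160 + 254425307479200 + 242860520775600 + 232301367698400 + 222622144044300 + 213717258282528 + 205497363733200 + 197886350261600 + 190818980609400 + 184239015760800 + 178097715235440 + 172352627647200 + 166966608033225 + 161907013850400 + 157145042854800 + 152655184487520 + 148414762696200 + 144403552893600 + 140603459396400 + 136998242488800 + 133573286426580 = 22859962193131943, so H_40 = 22859962193131943/5342931457063200; reducing by gcd(22859962193131943, 5342931457063200) = 11 gives 2078178381193813/485721041551200 ≈ 4.27854. (The PNT-adjacent estimate ln(40) + γ ≈ 4.26610 matches within O(1/n).)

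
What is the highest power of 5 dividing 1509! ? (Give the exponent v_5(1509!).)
v_5(1509!) = 375

Legendre's formula: v_p(n!) = Σ_{k ≥ 1} ⌊n / p^k⌋. For p = 5, n = 1509, the terms are:
  ⌊1509/5^1⌋ = ⌊1509/5⌋ = 301
  ⌊1509/5^2⌋ = ⌊1509/25⌋ = 60
  ⌊1509/5^3⌋ = ⌊1509/125⌋ = 12
  ⌊1509/5^4⌋ = ⌊1509/625⌋ = 2
(the next term ⌊1509/5^5⌋ = 0, terminating the sum). Summing: v_5(1509!) = 301 + 60 + 12 + 2 = 375.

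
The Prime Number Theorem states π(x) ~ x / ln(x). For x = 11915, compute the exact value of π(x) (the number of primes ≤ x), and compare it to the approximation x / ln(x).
π(11915) = 1427;  x/ln(x) ≈ 1269.50;  relative error ≈ 11.04%.

Directly count primes up to 11915: π(11915) = 1427. The PNT approximation gives 11915/ln(11915) ≈ 11915/9.38555 ≈ 1269.50. Relative error (π(x) − x/ln(x)) / π(x) ≈ 11.04%; the approximation is known to undercount slightly (Li(x) is a better estimate).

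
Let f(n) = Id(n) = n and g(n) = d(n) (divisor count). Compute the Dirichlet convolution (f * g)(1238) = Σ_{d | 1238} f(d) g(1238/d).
(Id * d)(1238) = 2484

Divisors of 1238: [1, 2, 619, 1238]. For each d | 1238:
  d = 1: Id(1) · d(1238/1) = 1 · 4 = 4
  d = 2: Id(2) · d(1238/2) = 2 · 2 = 4
  d = 619: Id(619) · d(1238/619) = 619 · 2 = 1238
  d = 1238: Id(1238) · d(1238/1238) = 1238 · 1 = 1238
Summing: (Id * d)(1238) = 4 + 4 + 1238 + 1238 = 2484.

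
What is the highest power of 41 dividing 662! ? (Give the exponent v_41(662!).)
v_41(662!) = 16

Legendre's formula: v_p(n!) = Σ_{k ≥ 1} ⌊n / p^k⌋. For p = 41, n = 662, the terms are:
  ⌊662/41^1⌋ = ⌊662/41⌋ = 16
(the next term ⌊662/41^2⌋ = 0, terminating the sum). Summing: v_41(662!) = 16 = 16.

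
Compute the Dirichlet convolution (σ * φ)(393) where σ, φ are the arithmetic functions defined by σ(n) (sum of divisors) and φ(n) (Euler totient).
(σ * φ)(393) = 1572

Divisors of 393: [1, 3, 131, 393]. For each d | 393:
  d = 1: σ(1) · φ(393/1) = 1 · 260 = 260
  d = 3: σ(3) · φ(393/3) = 4 · 130 = 520
  d = 131: σ(131) · φ(393/131) = 132 · 2 = 264
  d = 393: σ(393) · φ(393/393) = 528 · 1 = 528
Summing: (σ * φ)(393) = 260 + 520 + 264 + 528 = 1572.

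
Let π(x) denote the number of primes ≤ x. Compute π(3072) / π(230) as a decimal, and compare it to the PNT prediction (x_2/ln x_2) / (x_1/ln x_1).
π(3072)/π(230) = 439/50 ≈ 8.7800;  PNT prediction ≈ 9.0452.

π(230) = 50 and π(3072) = 439, so π(3072)/π(230) ≈ 8.7800. The PNT-predicted ratio is (3072/ln(3072)) / (230/ln(230)) ≈ 9.0452. The two agree to within a few percent, as expected.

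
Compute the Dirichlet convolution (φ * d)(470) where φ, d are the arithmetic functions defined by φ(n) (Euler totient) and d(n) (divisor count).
(φ * d)(470) = 864

Divisors of 470: [1, 2, 5, 10, 47, 94, 235, 470]. For each d | 470:
  d = 1: φ(1) · d(470/1) = 1 · 8 = 8
  d = 2: φ(2) · d(470/2) = 1 · 4 = 4
  d = 5: φ(5) · d(470/5) = 4 · 4 = 16
  d = 10: φ(10) · d(470/10) = 4 · 2 = 8
  d = 47: φ(47) · d(470/47) = 46 · 4 = 184
  d = 94: φ(94) · d(470/94) = 46 · 2 = 92
  d = 235: φ(235) · d(470/235) = 184 · 2 = 368
  d = 470: φ(470) · d(470/470) = 184 · 1 = 184
Summing: (φ * d)(470) = 8 + 4 + 16 + 8 + 184 + 92 + 368 + 184 = 864.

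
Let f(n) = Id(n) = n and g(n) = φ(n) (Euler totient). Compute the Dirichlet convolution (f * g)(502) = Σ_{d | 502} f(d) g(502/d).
(Id * φ)(502) = 1503

Divisors of 502: [1, 2, 251, 502]. For each d | 502:
  d = 1: Id(1) · φ(502/1) = 1 · 250 = 250
  d = 2: Id(2) · φ(502/2) = 2 · 250 = 500
  d = 251: Id(251) · φ(502/251) = 251 · 1 = 251
  d = 502: Id(502) · φ(502/502) = 502 · 1 = 502
Summing: (Id * φ)(502) = 250 + 500 + 251 + 502 = 1503.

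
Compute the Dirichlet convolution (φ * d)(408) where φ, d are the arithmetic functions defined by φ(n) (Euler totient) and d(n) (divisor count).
(φ * d)(408) = 1080

Divisors of 408: [1, 2, 3, 4, 6, 8, 12, 17, 24, 34, 51, 68, 102, 136, 204, 408]. For each d | 408:
  d = 1: φ(1) · d(408/1) = 1 · 16 = 16
  d = 2: φ(2) · d(408/2) = 1 · 12 = 12
  d = 3: φ(3) · d(408/3) = 2 · 8 = 16
  d = 4: φ(4) · d(408/4) = 2 · 8 = 16
  d = 6: φ(6) · d(408/6) = 2 · 6 = 12
  d = 8: φ(8) · d(408/8) = 4 · 4 = 16
  d = 12: φ(12) · d(408/12) = 4 · 4 = 16
  d = 17: φ(17) · d(408/17) = 16 · 8 = 128
  d = 24: φ(24) · d(408/24) = 8 · 2 = 16
  d = 34: φ(34) · d(408/34) = 16 · 6 = 96
  d = 51: φ(51) · d(408/51) = 32 · 4 = 128
  d = 68: φ(68) · d(408/68) = 32 · 4 = 128
  d = 102: φ(102) · d(408/102) = 32 · 3 = 96
  d = 136: φ(136) · d(408/136) = 64 · 2 = 128
  d = 204: φ(204) · d(408/204) = 64 · 2 = 128
  d = 408: φ(408) · d(408/408) = 128 · 1 = 128
Summing: (φ * d)(408) = 16 + 12 + 16 + 16 + 12 + 16 + 16 + 128 + 16 + 96 + 128 + 128 + 96 + 128 + 128 + 128 = 1080.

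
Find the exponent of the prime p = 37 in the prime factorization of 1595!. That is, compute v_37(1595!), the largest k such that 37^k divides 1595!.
v_37(1595!) = 44

Legendre's formula: v_p(n!) = Σ_{k ≥ 1} ⌊n / p^k⌋. For p = 37, n = 1595, the terms are:
  ⌊1595/37^1⌋ = ⌊1595/37⌋ = 43
  ⌊1595/37^2⌋ = ⌊1595/1369⌋ = 1
(the next term ⌊1595/37^3⌋ = 0, terminating the sum). Summing: v_37(1595!) = 43 + 1 = 44.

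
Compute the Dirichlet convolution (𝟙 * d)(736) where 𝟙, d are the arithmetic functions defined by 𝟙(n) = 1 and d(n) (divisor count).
(𝟙 * d)(736) = 63

Divisors of 736: [1, 2, 4, 8, 16, 23, 32, 46, 92, 184, 368, 736]. For each d | 736:
  d = 1: 𝟙(1) · d(736/1) = 1 · 12 = 12
  d = 2: 𝟙(2) · d(736/2) = 1 · 10 = 10
  d = 4: 𝟙(4) · d(736/4) = 1 · 8 = 8
  d = 8: 𝟙(8) · d(736/8) = 1 · 6 = 6
  d = 16: 𝟙(16) · d(736/16) = 1 · 4 = 4
  d = 23: 𝟙(23) · d(736/23) = 1 · 6 = 6
  d = 32: 𝟙(32) · d(736/32) = 1 · 2 = 2
  d = 46: 𝟙(46) · d(736/46) = 1 · 5 = 5
  d = 92: 𝟙(92) · d(736/92) = 1 · 4 = 4
  d = 184: 𝟙(184) · d(736/184) = 1 · 3 = 3
  d = 368: 𝟙(368) · d(736/368) = 1 · 2 = 2
  d = 736: 𝟙(736) · d(736/736) = 1 · 1 = 1
Summing: (𝟙 * d)(736) = 12 + 10 + 8 + 6 + 4 + 6 + 2 + 5 + 4 + 3 + 2 + 1 = 63.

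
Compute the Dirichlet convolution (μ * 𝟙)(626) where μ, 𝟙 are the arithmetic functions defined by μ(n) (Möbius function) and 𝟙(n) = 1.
(μ * 𝟙)(626) = 0

Divisors of 626: [1, 2, 313, 626]. For each d | 626:
  d = 1: μ(1) · 𝟙(626/1) = 1 · 1 = 1
  d = 2: μ(2) · 𝟙(626/2) = -1 · 1 = -1
  d = 313: μ(313) · 𝟙(626/313) = -1 · 1 = -1
  d = 626: μ(626) · 𝟙(626/626) = 1 · 1 = 1
Summing: (μ * 𝟙)(626) = 1 + -1 + -1 + 1 = 0.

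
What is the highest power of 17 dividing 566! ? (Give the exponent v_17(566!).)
v_17(566!) = 34

Legendre's formula: v_p(n!) = Σ_{k ≥ 1} ⌊n / p^k⌋. For p = 17, n = 566, the terms are:
  ⌊566/17^1⌋ = ⌊566/17⌋ = 33
  ⌊566/17^2⌋ = ⌊566/289⌋ = 1
(the next term ⌊566/17^3⌋ = 0, terminating the sum). Summing: v_17(566!) = 33 + 1 = 34.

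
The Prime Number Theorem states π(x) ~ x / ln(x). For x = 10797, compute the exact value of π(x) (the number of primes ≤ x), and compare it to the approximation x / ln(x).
π(10797) = 1314;  x/ln(x) ≈ 1162.59;  relative error ≈ 11.52%.

Directly count primes up to 10797: π(10797) = 1314. The PNT approximation gives 10797/ln(10797) ≈ 10797/9.28702 ≈ 1162.59. Relative error (π(x) − x/ln(x)) / π(x) ≈ 11.52%; the approximation is known to undercount slightly (Li(x) is a better estimate).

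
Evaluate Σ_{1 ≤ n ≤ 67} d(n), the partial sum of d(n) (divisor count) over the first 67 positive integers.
Σ_{n ≤ 67} d(n) = 294

Compute d(n) for each 1 ≤ n ≤ 67: d(1) = 1, d(2) = 2, d(3) = 2, d(4) = 3, d(5) = 2, d(6) = 4, d(7) = 2, d(8) = 4, d(9) = 3, d(10) = 4, d(11) = 2, d(12) = 6, d(13) = 2, d(14) = 4, d(15) = 4, d(16) = 5, d(17) = 2, d(18) = 6, d(19) = 2, d(20) = 6, d(21) = 4, d(22) = 4, d(23) = 2, d(24) = 8, d(25) = 3, d(26) = 4, d(27) = 4, d(28) = 6, d(29) = 2, d(30) = 8, d(31) = 2, d(32) = 6, d(33) = 4, d(34) = 4, d(35) = 4, d(36) = 9, d(37) = 2, d(38) = 4, d(39) = 4, d(40) = 8, d(41) = 2, d(42) = 8, d(43) = 2, d(44) = 6, d(45) = 6, d(46) = 4, d(47) = 2, d(48) = 10, d(49) = 3, d(50) = 6, d(51) = 4, d(52) = 6, d(53) = 2, d(54) = 8, d(55) = 4, d(56) = 8, d(57) = 4, d(58) = 4, d(59) = 2, d(60) = 12, d(61) = 2, d(62) = 4, d(63) = 6, d(64) = 7, d(65) = 4, d(66) = 8, d(67) = 2. Summing all 67 values: 294. (Dirichlet's divisor formula: Σ_{n ≤ x} d(n) = x ln(x) + (2γ − 1) x + O(√x). For x = 67, the asymptotic estimate is ≈ 292.06.)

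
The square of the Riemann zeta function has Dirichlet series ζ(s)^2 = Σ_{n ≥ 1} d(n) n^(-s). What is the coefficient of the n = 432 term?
d(432) = 20

ζ(s)^2 = (Σ 1/m^s)(Σ 1/k^s). The coefficient of 1/n^s in the product is the number of ordered pairs (m, k) with mk = n, which equals d(n). For n = 432, divisors are [1, 2, 3, 4, 6, 8, 9, 12, 16, 18, 24, 27, 36, 48, 54, 72, 108, 144, 216, 432], so d(432) = 20.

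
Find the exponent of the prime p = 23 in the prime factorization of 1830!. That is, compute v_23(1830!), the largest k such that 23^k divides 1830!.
v_23(1830!) = 82

Legendre's formula: v_p(n!) = Σ_{k ≥ 1} ⌊n / p^k⌋. For p = 23, n = 1830, the terms are:
  ⌊1830/23^1⌋ = ⌊1830/23⌋ = 79
  ⌊1830/23^2⌋ = ⌊1830/529⌋ = 3
(the next term ⌊1830/23^3⌋ = 0, terminating the sum). Summing: v_23(1830!) = 79 + 3 = 82.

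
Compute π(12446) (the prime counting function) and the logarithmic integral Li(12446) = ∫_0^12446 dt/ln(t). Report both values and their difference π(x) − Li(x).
π(12446) = 1485;  Li(12446) ≈ 1508.49;  π(x) − Li(x) ≈ -23.49.

Direct count of primes ≤ 12446 gives π(12446) = 1485. Numerical evaluation of the logarithmic integral gives Li(12446) ≈ 1508.49. The difference π(x) − Li(x) ≈ -23.49 is typically negative for small/moderate x (Li(x) overestimates), though Littlewood's theorem shows this sign changes infinitely often.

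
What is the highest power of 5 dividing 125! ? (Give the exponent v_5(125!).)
v_5(125!) = 31

Legendre's formula: v_p(n!) = Σ_{k ≥ 1} ⌊n / p^k⌋. For p = 5, n = 125, the terms are:
  ⌊125/5^1⌋ = ⌊125/5⌋ = 25
  ⌊125/5^2⌋ = ⌊125/25⌋ = 5
  ⌊125/5^3⌋ = ⌊125/125⌋ = 1
(the next term ⌊125/5^4⌋ = 0, terminating the sum). Summing: v_5(125!) = 25 + 5 + 1 = 31.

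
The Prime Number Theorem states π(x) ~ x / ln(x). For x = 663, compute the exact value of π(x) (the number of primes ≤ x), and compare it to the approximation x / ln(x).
π(663) = 121;  x/ln(x) ≈ 102.05;  relative error ≈ 15.66%.

Directly count primes up to 663: π(663) = 121. The PNT approximation gives 663/ln(663) ≈ 663/6.49677 ≈ 102.05. Relative error (π(x) − x/ln(x)) / π(x) ≈ 15.66%; the approximation is known to undercount slightly (Li(x) is a better estimate).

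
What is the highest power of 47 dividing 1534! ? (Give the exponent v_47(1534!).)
v_47(1534!) = 32

Legendre's formula: v_p(n!) = Σ_{k ≥ 1} ⌊n / p^k⌋. For p = 47, n = 1534, the terms are:
  ⌊1534/47^1⌋ = ⌊1534/47⌋ = 32
(the next term ⌊1534/47^2⌋ = 0, terminating the sum). Summing: v_47(1534!) = 32 = 32.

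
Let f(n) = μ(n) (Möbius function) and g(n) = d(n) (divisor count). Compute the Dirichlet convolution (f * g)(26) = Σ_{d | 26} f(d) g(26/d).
(μ * d)(26) = 1

Divisors of 26: [1, 2, 13, 26]. For each d | 26:
  d = 1: μ(1) · d(26/1) = 1 · 4 = 4
  d = 2: μ(2) · d(26/2) = -1 · 2 = -2
  d = 13: μ(13) · d(26/13) = -1 · 2 = -2
  d = 26: μ(26) · d(26/26) = 1 · 1 = 1
Summing: (μ * d)(26) = 4 + -2 + -2 + 1 = 1.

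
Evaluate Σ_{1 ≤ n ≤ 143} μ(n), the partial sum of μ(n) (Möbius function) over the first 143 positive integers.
Σ_{n ≤ 143} μ(n) = -1

Compute μ(n) for each 1 ≤ n ≤ 143: μ(1) = 1, μ(2) = -1, μ(3) = -1, μ(4) = 0, μ(5) = -1, μ(6) = 1, μ(7) = -1, μ(8) = 0, μ(9) = 0, μ(10) = 1, μ(11) = -1, μ(12) = 0, μ(13) = -1, μ(14) = 1, μ(15) = 1, μ(16) = 0, μ(17) = -1, μ(18) = 0, μ(19) = -1, μ(20) = 0, μ(21) = 1, μ(22) = 1, μ(23) = -1, μ(24) = 0, μ(25) = 0, μ(26) = 1, μ(27) = 0, μ(28) = 0, μ(29) = -1, μ(30) = -1, μ(31) = -1, μ(32) = 0, μ(33) = 1, μ(34) = 1, μ(35) = 1, μ(36) = 0, μ(37) = -1, μ(38) = 1, μ(39) = 1, μ(40) = 0, μ(41) = -1, μ(42) = -1, μ(43) = -1, μ(44) = 0, μ(45) = 0, μ(46) = 1, μ(47) = -1, μ(48) = 0, μ(49) = 0, μ(50) = 0, μ(51) = 1, μ(52) = 0, μ(53) = -1, μ(54) = 0, μ(55) = 1, μ(56) = 0, μ(57) = 1, μ(58) = 1, μ(59) = -1, μ(60) = 0, μ(61) = -1, μ(62) = 1, μ(63) = 0, μ(64) = 0, μ(65) = 1, μ(66) = -1, μ(67) = -1, μ(68) = 0, μ(69) = 1, μ(70) = -1, μ(71) = -1, μ(72) = 0, μ(73) = -1, μ(74) = 1, μ(75) = 0, μ(76) = 0, μ(77) = 1, μ(78) = -1, μ(79) = -1, μ(80) = 0, μ(81) = 0, μ(82) = 1, μ(83) = -1, μ(84) = 0, μ(85) = 1, μ(86) = 1, μ(87) = 1, μ(88) = 0, μ(89) = -1, μ(90) = 0, μ(91) = 1, μ(92) = 0, μ(93) = 1, μ(94) = 1, μ(95) = 1, μ(96) = 0, μ(97) = -1, μ(98) = 0, μ(99) = 0, μ(100) = 0, μ(101) = -1, μ(102) = -1, μ(103) = -1, μ(104) = 0, μ(105) = -1, μ(106) = 1, μ(107) = -1, μ(108) = 0, μ(109) = -1, μ(110) = -1, μ(111) = 1, μ(112) = 0, μ(113) = -1, μ(114) = -1, μ(115) = 1, μ(116) = 0, μ(117) = 0, μ(118) = 1, μ(119) = 1, μ(120) = 0, μ(121) = 0, μ(122) = 1, μ(123) = 1, μ(124) = 0, μ(125) = 0, μ(126) = 0, μ(127) = -1, μ(128) = 0, μ(129) = 1, μ(130) = -1, μ(131) = -1, μ(132) = 0, μ(133) = 1, μ(134) = 1, μ(135) = 0, μ(136) = 0, μ(137) = -1, μ(138) = -1, μ(139) = -1, μ(140) = 0, μ(141) = 1, μ(142) = 1, μ(143) = 1. Summing all 143 values: -1. (Mertens function M(x) = Σ_{n ≤ x} μ(n); on average M(x) should be small (PNT ⟺ M(x) = o(x)).)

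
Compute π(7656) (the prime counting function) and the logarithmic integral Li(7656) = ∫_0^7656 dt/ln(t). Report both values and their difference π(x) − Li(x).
π(7656) = 971;  Li(7656) ≈ 988.05;  π(x) − Li(x) ≈ -17.05.

Direct count of primes ≤ 7656 gives π(7656) = 971. Numerical evaluation of the logarithmic integral gives Li(7656) ≈ 988.05. The difference π(x) − Li(x) ≈ -17.05 is typically negative for small/moderate x (Li(x) overestimates), though Littlewood's theorem shows this sign changes infinitely often.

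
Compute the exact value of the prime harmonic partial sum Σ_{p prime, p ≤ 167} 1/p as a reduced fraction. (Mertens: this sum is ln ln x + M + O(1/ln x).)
Σ 1/p = 1840793455149223796977553240989608507934961889604586193282330007699/962947420735983927056946215901134429196419130606213075415963491270

π(167) = 39, so the primes ≤ 167 are [2, 3, 5, 7, 11, 13, 17, 19, 23, 29, 31, 37, 41, 43, 47, 53, 59, 61, 67, 71, 73, 79, 83, 89, 97, 101, 103, 107, 109, 113, 127, 131, 137, 139, 149, 151, 157, 163, 167]. Summing 1/p over these primes: 1840793455149223796977553240989608507934961889604586193282330007699/962947420735983927056946215901134429196419130606213075415963491270 ≈ 1.9116. Mertens estimate ln ln(167) + 0.2615 ≈ 1.8943.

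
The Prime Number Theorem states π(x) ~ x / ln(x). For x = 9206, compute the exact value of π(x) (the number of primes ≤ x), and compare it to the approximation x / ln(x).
π(9206) = 1141;  x/ln(x) ≈ 1008.59;  relative error ≈ 11.60%.

Directly count primes up to 9206: π(9206) = 1141. The PNT approximation gives 9206/ln(9206) ≈ 9206/9.12761 ≈ 1008.59. Relative error (π(x) − x/ln(x)) / π(x) ≈ 11.60%; the approximation is known to undercount slightly (Li(x) is a better estimate).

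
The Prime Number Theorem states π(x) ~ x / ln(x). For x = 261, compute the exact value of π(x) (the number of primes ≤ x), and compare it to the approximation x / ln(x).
π(261) = 55;  x/ln(x) ≈ 46.90;  relative error ≈ 14.72%.

Directly count primes up to 261: π(261) = 55. The PNT approximation gives 261/ln(261) ≈ 261/5.56452 ≈ 46.90. Relative error (π(x) − x/ln(x)) / π(x) ≈ 14.72%; the approximation is known to undercount slightly (Li(x) is a better estimate).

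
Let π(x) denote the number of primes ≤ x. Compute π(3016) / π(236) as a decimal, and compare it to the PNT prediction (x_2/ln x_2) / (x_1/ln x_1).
π(3016)/π(236) = 432/51 ≈ 8.4706;  PNT prediction ≈ 8.7155.

π(236) = 51 and π(3016) = 432, so π(3016)/π(236) ≈ 8.4706. The PNT-predicted ratio is (3016/ln(3016)) / (236/ln(236)) ≈ 8.7155. The two agree to within a few percent, as expected.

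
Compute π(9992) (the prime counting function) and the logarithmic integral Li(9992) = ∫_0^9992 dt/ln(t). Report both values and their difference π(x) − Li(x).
π(9992) = 1229;  Li(9992) ≈ 1245.27;  π(x) − Li(x) ≈ -16.27.

Direct count of primes ≤ 9992 gives π(9992) = 1229. Numerical evaluation of the logarithmic integral gives Li(9992) ≈ 1245.27. The difference π(x) − Li(x) ≈ -16.27 is typically negative for small/moderate x (Li(x) overestimates), though Littlewood's theorem shows this sign changes infinitely often.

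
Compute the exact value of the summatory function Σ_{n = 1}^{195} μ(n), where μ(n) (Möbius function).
Σ_{n ≤ 195} μ(n) = -6

Compute μ(n) for each 1 ≤ n ≤ 195: μ(1) = 1, μ(2) = -1, μ(3) = -1, μ(4) = 0, μ(5) = -1, μ(6) = 1, μ(7) = -1, μ(8) = 0, μ(9) = 0, μ(10) = 1, μ(11) = -1, μ(12) = 0, μ(13) = -1, μ(14) = 1, μ(15) = 1, μ(16) = 0, μ(17) = -1, μ(18) = 0, μ(19) = -1, μ(20) = 0, μ(21) = 1, μ(22) = 1, μ(23) = -1, μ(24) = 0, μ(25) = 0, μ(26) = 1, μ(27) = 0, μ(28) = 0, μ(29) = -1, μ(30) = -1, μ(31) = -1, μ(32) = 0, μ(33) = 1, μ(34) = 1, μ(35) = 1, μ(36) = 0, μ(37) = -1, μ(38) = 1, μ(39) = 1, μ(40) = 0, μ(41) = -1, μ(42) = -1, μ(43) = -1, μ(44) = 0, μ(45) = 0, μ(46) = 1, μ(47) = -1, μ(48) = 0, μ(49) = 0, μ(50) = 0, μ(51) = 1, μ(52) = 0, μ(53) = -1, μ(54) = 0, μ(55) = 1, μ(56) = 0, μ(57) = 1, μ(58) = 1, μ(59) = -1, μ(60) = 0, μ(61) = -1, μ(62) = 1, μ(63) = 0, μ(64) = 0, μ(65) = 1, μ(66) = -1, μ(67) = -1, μ(68) = 0, μ(69) = 1, μ(70) = -1, μ(71) = -1, μ(72) = 0, μ(73) = -1, μ(74) = 1, μ(75) = 0, μ(76) = 0, μ(77) = 1, μ(78) = -1, μ(79) = -1, μ(80) = 0, μ(81) = 0, μ(82) = 1, μ(83) = -1, μ(84) = 0, μ(85) = 1, μ(86) = 1, μ(87) = 1, μ(88) = 0, μ(89) = -1, μ(90) = 0, μ(91) = 1, μ(92) = 0, μ(93) = 1, μ(94) = 1, μ(95) = 1, μ(96) = 0, μ(97) = -1, μ(98) = 0, μ(99) = 0, μ(100) = 0, μ(101) = -1, μ(102) = -1, μ(103) = -1, μ(104) = 0, μ(105) = -1, μ(106) = 1, μ(107) = -1, μ(108) = 0, μ(109) = -1, μ(110) = -1, μ(111) = 1, μ(112) = 0, μ(113) = -1, μ(114) = -1, μ(115) = 1, μ(116) = 0, μ(117) = 0, μ(118) = 1, μ(119) = 1, μ(120) = 0, μ(121) = 0, μ(122) = 1, μ(123) = 1, μ(124) = 0, μ(125) = 0, μ(126) = 0, μ(127) = -1, μ(128) = 0, μ(129) = 1, μ(130) = -1, μ(131) = -1, μ(132) = 0, μ(133) = 1, μ(134) = 1, μ(135) = 0, μ(136) = 0, μ(137) = -1, μ(138) = -1, μ(139) = -1, μ(140) = 0, μ(141) = 1, μ(142) = 1, μ(143) = 1, μ(144) = 0, μ(145) = 1, μ(146) = 1, μ(147) = 0, μ(148) = 0, μ(149) = -1, μ(150) = 0, μ(151) = -1, μ(152) = 0, μ(153) = 0, μ(154) = -1, μ(155) = 1, μ(156) = 0, μ(157) = -1, μ(158) = 1, μ(159) = 1, μ(160) = 0, μ(161) = 1, μ(162) = 0, μ(163) = -1, μ(164) = 0, μ(165) = -1, μ(166) = 1, μ(167) = -1, μ(168) = 0, μ(169) = 0, μ(170) = -1, μ(171) = 0, μ(172) = 0, μ(173) = -1, μ(174) = -1, μ(175) = 0, μ(176) = 0, μ(177) = 1, μ(178) = 1, μ(179) = -1, μ(180) = 0, μ(181) = -1, μ(182) = -1, μ(183) = 1, μ(184) = 0, μ(185) = 1, μ(186) = -1, μ(187) = 1, μ(188) = 0, μ(189) = 0, μ(190) = -1, μ(191) = -1, μ(192) = 0, μ(193) = -1, μ(194) = 1, μ(195) = -1. Summing all 195 values: -6. (Mertens function M(x) = Σ_{n ≤ x} μ(n); on average M(x) should be small (PNT ⟺ M(x) = o(x)).)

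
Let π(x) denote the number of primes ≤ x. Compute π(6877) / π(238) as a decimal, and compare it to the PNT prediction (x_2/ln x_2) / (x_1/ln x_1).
π(6877)/π(238) = 885/51 ≈ 17.3529;  PNT prediction ≈ 17.8952.

π(238) = 51 and π(6877) = 885, so π(6877)/π(238) ≈ 17.3529. The PNT-predicted ratio is (6877/ln(6877)) / (238/ln(238)) ≈ 17.8952. The two agree to within a few percent, as expected.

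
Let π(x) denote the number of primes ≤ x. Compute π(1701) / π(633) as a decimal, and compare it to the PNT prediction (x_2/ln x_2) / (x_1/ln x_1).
π(1701)/π(633) = 266/115 ≈ 2.3130;  PNT prediction ≈ 2.3301.

π(633) = 115 and π(1701) = 266, so π(1701)/π(633) ≈ 2.3130. The PNT-predicted ratio is (1701/ln(1701)) / (633/ln(633)) ≈ 2.3301. The two agree to within a few percent, as expected.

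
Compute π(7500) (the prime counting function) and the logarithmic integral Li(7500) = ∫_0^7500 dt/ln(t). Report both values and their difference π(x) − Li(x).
π(7500) = 950;  Li(7500) ≈ 970.58;  π(x) − Li(x) ≈ -20.58.

Direct count of primes ≤ 7500 gives π(7500) = 950. Numerical evaluation of the logarithmic integral gives Li(7500) ≈ 970.58. The difference π(x) − Li(x) ≈ -20.58 is typically negative for small/moderate x (Li(x) overestimates), though Littlewood's theorem shows this sign changes infinitely often.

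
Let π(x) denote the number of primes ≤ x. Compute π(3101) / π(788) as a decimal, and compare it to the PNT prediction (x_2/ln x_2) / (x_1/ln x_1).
π(3101)/π(788) = 442/138 ≈ 3.2029;  PNT prediction ≈ 3.2647.

π(788) = 138 and π(3101) = 442, so π(3101)/π(788) ≈ 3.2029. The PNT-predicted ratio is (3101/ln(3101)) / (788/ln(788)) ≈ 3.2647. The two agree to within a few percent, as expected.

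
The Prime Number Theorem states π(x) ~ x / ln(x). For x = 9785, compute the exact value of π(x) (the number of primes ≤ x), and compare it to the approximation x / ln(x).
π(9785) = 1206;  x/ln(x) ≈ 1064.91;  relative error ≈ 11.70%.

Directly count primes up to 9785: π(9785) = 1206. The PNT approximation gives 9785/ln(9785) ≈ 9785/9.18861 ≈ 1064.91. Relative error (π(x) − x/ln(x)) / π(x) ≈ 11.70%; the approximation is known to undercount slightly (Li(x) is a better estimate).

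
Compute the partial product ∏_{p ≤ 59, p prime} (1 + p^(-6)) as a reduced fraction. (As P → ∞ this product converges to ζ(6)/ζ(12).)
∏ = 15208164362828403658148964619279112555962623197017564159533315284245673252712693579875969187856000000/14952583309331613601270624305866697838298339465266429234833578634476621111163572328947624655858571977

The primes p ≤ 59 are [2, 3, 5, 7, 11, 13, 17, 19, 23, 29, 31, 37, 41, 43, 47, 53, 59]. For each, (1 + 1/p^6) = (p^6 + 1)/p^6. Multiplying these fractions over p ∈ [2, 3, 5, 7, 11, 13, 17, 19, 23, 29, 31, 37, 41, 43, 47, 53, 59] gives 15208164362828403658148964619279112555962623197017564159533315284245673252712693579875969187856000000/14952583309331613601270624305866697838298339465266429234833578634476621111163572328947624655858571977. (In the limit P → ∞ this tends to ζ(6)/ζ(12).)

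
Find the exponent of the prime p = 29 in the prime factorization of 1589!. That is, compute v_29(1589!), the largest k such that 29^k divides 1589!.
v_29(1589!) = 55

Legendre's formula: v_p(n!) = Σ_{k ≥ 1} ⌊n / p^k⌋. For p = 29, n = 1589, the terms are:
  ⌊1589/29^1⌋ = ⌊1589/29⌋ = 54
  ⌊1589/29^2⌋ = ⌊1589/841⌋ = 1
(the next term ⌊1589/29^3⌋ = 0, terminating the sum). Summing: v_29(1589!) = 54 + 1 = 55.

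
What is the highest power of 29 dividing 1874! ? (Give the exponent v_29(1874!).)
v_29(1874!) = 66

Legendre's formula: v_p(n!) = Σ_{k ≥ 1} ⌊n / p^k⌋. For p = 29, n = 1874, the terms are:
  ⌊1874/29^1⌋ = ⌊1874/29⌋ = 64
  ⌊1874/29^2⌋ = ⌊1874/841⌋ = 2
(the next term ⌊1874/29^3⌋ = 0, terminating the sum). Summing: v_29(1874!) = 64 + 2 = 66.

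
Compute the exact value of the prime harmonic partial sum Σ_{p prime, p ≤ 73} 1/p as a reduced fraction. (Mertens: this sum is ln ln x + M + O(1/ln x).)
Σ 1/p = 71544353681891529224514036059/40729680599249024150621323470

π(73) = 21, so the primes ≤ 73 are [2, 3, 5, 7, 11, 13, 17, 19, 23, 29, 31, 37, 41, 43, 47, 53, 59, 61, 67, 71, 73]. Summing 1/p over these primes: 71544353681891529224514036059/40729680599249024150621323470 ≈ 1.7566. Mertens estimate ln ln(73) + 0.2615 ≈ 1.7179.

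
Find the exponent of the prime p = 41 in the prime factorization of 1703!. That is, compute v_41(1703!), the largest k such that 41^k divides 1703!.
v_41(1703!) = 42

Legendre's formula: v_p(n!) = Σ_{k ≥ 1} ⌊n / p^k⌋. For p = 41, n = 1703, the terms are:
  ⌊1703/41^1⌋ = ⌊1703/41⌋ = 41
  ⌊1703/41^2⌋ = ⌊1703/1681⌋ = 1
(the next term ⌊1703/41^3⌋ = 0, terminating the sum). Summing: v_41(1703!) = 41 + 1 = 42.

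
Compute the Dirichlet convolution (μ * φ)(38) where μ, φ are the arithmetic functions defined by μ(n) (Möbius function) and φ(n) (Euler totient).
(μ * φ)(38) = 0

Divisors of 38: [1, 2, 19, 38]. For each d | 38:
  d = 1: μ(1) · φ(38/1) = 1 · 18 = 18
  d = 2: μ(2) · φ(38/2) = -1 · 18 = -18
  d = 19: μ(19) · φ(38/19) = -1 · 1 = -1
  d = 38: μ(38) · φ(38/38) = 1 · 1 = 1
Summing: (μ * φ)(38) = 18 + -18 + -1 + 1 = 0.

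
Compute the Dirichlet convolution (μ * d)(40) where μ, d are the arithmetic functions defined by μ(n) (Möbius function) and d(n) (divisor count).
(μ * d)(40) = 1

Divisors of 40: [1, 2, 4, 5, 8, 10, 20, 40]. For each d | 40:
  d = 1: μ(1) · d(40/1) = 1 · 8 = 8
  d = 2: μ(2) · d(40/2) = -1 · 6 = -6
  d = 4: μ(4) · d(40/4) = 0 · 4 = 0
  d = 5: μ(5) · d(40/5) = -1 · 4 = -4
  d = 8: μ(8) · d(40/8) = 0 · 2 = 0
  d = 10: μ(10) · d(40/10) = 1 · 3 = 3
  d = 20: μ(20) · d(40/20) = 0 · 2 = 0
  d = 40: μ(40) · d(40/40) = 0 · 1 = 0
Summing: (μ * d)(40) = 8 + -6 + 0 + -4 + 0 + 3 + 0 + 0 = 1.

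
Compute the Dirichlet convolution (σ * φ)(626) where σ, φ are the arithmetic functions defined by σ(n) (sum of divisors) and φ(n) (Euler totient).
(σ * φ)(626) = 2504

Divisors of 626: [1, 2, 313, 626]. For each d | 626:
  d = 1: σ(1) · φ(626/1) = 1 · 312 = 312
  d = 2: σ(2) · φ(626/2) = 3 · 312 = 936
  d = 313: σ(313) · φ(626/313) = 314 · 1 = 314
  d = 626: σ(626) · φ(626/626) = 942 · 1 = 942
Summing: (σ * φ)(626) = 312 + 936 + 314 + 942 = 2504.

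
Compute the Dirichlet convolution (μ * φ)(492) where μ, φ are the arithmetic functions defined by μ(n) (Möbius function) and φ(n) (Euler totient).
(μ * φ)(492) = 39

Divisors of 492: [1, 2, 3, 4, 6, 12, 41, 82, 123, 164, 246, 492]. For each d | 492:
  d = 1: μ(1) · φ(492/1) = 1 · 160 = 160
  d = 2: μ(2) · φ(492/2) = -1 · 80 = -80
  d = 3: μ(3) · φ(492/3) = -1 · 80 = -80
  d = 4: μ(4) · φ(492/4) = 0 · 80 = 0
  d = 6: μ(6) · φ(492/6) = 1 · 40 = 40
  d = 12: μ(12) · φ(492/12) = 0 · 40 = 0
  d = 41: μ(41) · φ(492/41) = -1 · 4 = -4
  d = 82: μ(82) · φ(492/82) = 1 · 2 = 2
  d = 123: μ(123) · φ(492/123) = 1 · 2 = 2
  d = 164: μ(164) · φ(492/164) = 0 · 2 = 0
  d = 246: μ(246) · φ(492/246) = -1 · 1 = -1
  d = 492: μ(492) · φ(492/492) = 0 · 1 = 0
Summing: (μ * φ)(492) = 160 + -80 + -80 + 0 + 40 + 0 + -4 + 2 + 2 + 0 + -1 + 0 = 39.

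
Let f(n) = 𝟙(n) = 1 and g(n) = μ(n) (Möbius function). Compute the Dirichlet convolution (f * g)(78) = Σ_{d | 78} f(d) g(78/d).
(𝟙 * μ)(78) = 0

Divisors of 78: [1, 2, 3, 6, 13, 26, 39, 78]. For each d | 78:
  d = 1: 𝟙(1) · μ(78/1) = 1 · -1 = -1
  d = 2: 𝟙(2) · μ(78/2) = 1 · 1 = 1
  d = 3: 𝟙(3) · μ(78/3) = 1 · 1 = 1
  d = 6: 𝟙(6) · μ(78/6) = 1 · -1 = -1
  d = 13: 𝟙(13) · μ(78/13) = 1 · 1 = 1
  d = 26: 𝟙(26) · μ(78/26) = 1 · -1 = -1
  d = 39: 𝟙(39) · μ(78/39) = 1 · -1 = -1
  d = 78: 𝟙(78) · μ(78/78) = 1 · 1 = 1
Summing: (𝟙 * μ)(78) = -1 + 1 + 1 + -1 + 1 + -1 + -1 + 1 = 0.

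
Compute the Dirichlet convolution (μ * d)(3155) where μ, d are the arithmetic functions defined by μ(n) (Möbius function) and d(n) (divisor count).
(μ * d)(3155) = 1

Divisors of 3155: [1, 5, 631, 3155]. For each d | 3155:
  d = 1: μ(1) · d(3155/1) = 1 · 4 = 4
  d = 5: μ(5) · d(3155/5) = -1 · 2 = -2
  d = 631: μ(631) · d(3155/631) = -1 · 2 = -2
  d = 3155: μ(3155) · d(3155/3155) = 1 · 1 = 1
Summing: (μ * d)(3155) = 4 + -2 + -2 + 1 = 1.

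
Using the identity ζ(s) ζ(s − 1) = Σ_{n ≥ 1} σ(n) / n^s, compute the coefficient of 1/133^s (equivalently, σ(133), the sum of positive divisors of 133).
σ(133) = 160

In the product (Σ m^0/m^s)(Σ k / k^s) = Σ (Σ_{d | n} d) / n^s, the coefficient of 1/n^s is σ(n) = Σ_{d | n} d. For n = 133, divisors are [1, 7, 19, 133]; summing: σ(133) = 160.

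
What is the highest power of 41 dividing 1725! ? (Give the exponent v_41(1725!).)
v_41(1725!) = 43

Legendre's formula: v_p(n!) = Σ_{k ≥ 1} ⌊n / p^k⌋. For p = 41, n = 1725, the terms are:
  ⌊1725/41^1⌋ = ⌊1725/41⌋ = 42
  ⌊1725/41^2⌋ = ⌊1725/1681⌋ = 1
(the next term ⌊1725/41^3⌋ = 0, terminating the sum). Summing: v_41(1725!) = 42 + 1 = 43.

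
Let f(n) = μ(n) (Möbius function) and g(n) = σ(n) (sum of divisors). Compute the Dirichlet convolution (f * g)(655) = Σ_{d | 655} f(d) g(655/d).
(μ * σ)(655) = 655

Divisors of 655: [1, 5, 131, 655]. For each d | 655:
  d = 1: μ(1) · σ(655/1) = 1 · 792 = 792
  d = 5: μ(5) · σ(655/5) = -1 · 132 = -132
  d = 131: μ(131) · σ(655/131) = -1 · 6 = -6
  d = 655: μ(655) · σ(655/655) = 1 · 1 = 1
Summing: (μ * σ)(655) = 792 + -132 + -6 + 1 = 655.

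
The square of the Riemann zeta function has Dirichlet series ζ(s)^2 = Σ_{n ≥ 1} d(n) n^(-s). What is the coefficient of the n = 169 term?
d(169) = 3

ζ(s)^2 = (Σ 1/m^s)(Σ 1/k^s). The coefficient of 1/n^s in the product is the number of ordered pairs (m, k) with mk = n, which equals d(n). For n = 169, divisors are [1, 13, 169], so d(169) = 3.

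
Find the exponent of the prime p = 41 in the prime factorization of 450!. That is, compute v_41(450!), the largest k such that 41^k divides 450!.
v_41(450!) = 10

Legendre's formula: v_p(n!) = Σ_{k ≥ 1} ⌊n / p^k⌋. For p = 41, n = 450, the terms are:
  ⌊450/41^1⌋ = ⌊450/41⌋ = 10
(the next term ⌊450/41^2⌋ = 0, terminating the sum). Summing: v_41(450!) = 10 = 10.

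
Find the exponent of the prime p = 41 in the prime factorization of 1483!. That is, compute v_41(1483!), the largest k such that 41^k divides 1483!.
v_41(1483!) = 36

Legendre's formula: v_p(n!) = Σ_{k ≥ 1} ⌊n / p^k⌋. For p = 41, n = 1483, the terms are:
  ⌊1483/41^1⌋ = ⌊1483/41⌋ = 36
(the next term ⌊1483/41^2⌋ = 0, terminating the sum). Summing: v_41(1483!) = 36 = 36.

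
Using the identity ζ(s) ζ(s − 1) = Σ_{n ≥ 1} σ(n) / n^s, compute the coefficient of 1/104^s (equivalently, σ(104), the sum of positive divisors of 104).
σ(104) = 210

In the product (Σ m^0/m^s)(Σ k / k^s) = Σ (Σ_{d | n} d) / n^s, the coefficient of 1/n^s is σ(n) = Σ_{d | n} d. For n = 104, divisors are [1, 2, 4, 8, 13, 26, 52, 104]; summing: σ(104) = 210.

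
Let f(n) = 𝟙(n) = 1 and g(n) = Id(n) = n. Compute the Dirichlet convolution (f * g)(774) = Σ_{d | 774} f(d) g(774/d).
(𝟙 * Id)(774) = 1716

Divisors of 774: [1, 2, 3, 6, 9, 18, 43, 86, 129, 258, 387, 774]. For each d | 774:
  d = 1: 𝟙(1) · Id(774/1) = 1 · 774 = 774
  d = 2: 𝟙(2) · Id(774/2) = 1 · 387 = 387
  d = 3: 𝟙(3) · Id(774/3) = 1 · 258 = 258
  d = 6: 𝟙(6) · Id(774/6) = 1 · 129 = 129
  d = 9: 𝟙(9) · Id(774/9) = 1 · 86 = 86
  d = 18: 𝟙(18) · Id(774/18) = 1 · 43 = 43
  d = 43: 𝟙(43) · Id(774/43) = 1 · 18 = 18
  d = 86: 𝟙(86) · Id(774/86) = 1 · 9 = 9
  d = 129: 𝟙(129) · Id(774/129) = 1 · 6 = 6
  d = 258: 𝟙(258) · Id(774/258) = 1 · 3 = 3
  d = 387: 𝟙(387) · Id(774/387) = 1 · 2 = 2
  d = 774: 𝟙(774) · Id(774/774) = 1 · 1 = 1
Summing: (𝟙 * Id)(774) = 774 + 387 + 258 + 129 + 86 + 43 + 18 + 9 + 6 + 3 + 2 + 1 = 1716.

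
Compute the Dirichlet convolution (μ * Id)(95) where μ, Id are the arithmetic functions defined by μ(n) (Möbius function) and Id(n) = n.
(μ * Id)(95) = 72

Divisors of 95: [1, 5, 19, 95]. For each d | 95:
  d = 1: μ(1) · Id(95/1) = 1 · 95 = 95
  d = 5: μ(5) · Id(95/5) = -1 · 19 = -19
  d = 19: μ(19) · Id(95/19) = -1 · 5 = -5
  d = 95: μ(95) · Id(95/95) = 1 · 1 = 1
Summing: (μ * Id)(95) = 95 + -19 + -5 + 1 = 72.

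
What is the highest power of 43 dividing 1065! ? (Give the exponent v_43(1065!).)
v_43(1065!) = 24

Legendre's formula: v_p(n!) = Σ_{k ≥ 1} ⌊n / p^k⌋. For p = 43, n = 1065, the terms are:
  ⌊1065/43^1⌋ = ⌊1065/43⌋ = 24
(the next term ⌊1065/43^2⌋ = 0, terminating the sum). Summing: v_43(1065!) = 24 = 24.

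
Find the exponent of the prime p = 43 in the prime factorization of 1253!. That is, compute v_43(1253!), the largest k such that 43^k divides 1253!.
v_43(1253!) = 29

Legendre's formula: v_p(n!) = Σ_{k ≥ 1} ⌊n / p^k⌋. For p = 43, n = 1253, the terms are:
  ⌊1253/43^1⌋ = ⌊1253/43⌋ = 29
(the next term ⌊1253/43^2⌋ = 0, terminating the sum). Summing: v_43(1253!) = 29 = 29.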